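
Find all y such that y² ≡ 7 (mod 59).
The square roots of 7 mod 59 are 19 and 40. Verify: 19² = 361 ≡ 7 (mod 59)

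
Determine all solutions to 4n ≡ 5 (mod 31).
9

Since gcd(4, 31) = 1 divides 5, a solution exists.
Multiply both sides by the inverse of 4 mod 31:
  4^(-1) mod 31 = 8
  x ≡ 8 × 5 ≡ 40 ≡ 9 (mod 31)
Verification: 4 × 9 = 36 = 1 × 31 + 5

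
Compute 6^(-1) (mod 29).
5

Using Extended Euclidean Algorithm:
gcd(6, 29) = 1
Bezout coefficients: 6 × 5 + 29 × -1 = 1
So 6 × 5 ≡ 1 (mod 29)
The inverse is 5 mod 29 = 5
Verification: 6 × 5 = 30 = 1 × 29 + 1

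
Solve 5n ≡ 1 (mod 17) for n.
5^(-1) ≡ 7 (mod 17). Verification: 5 × 7 = 35 ≡ 1 (mod 17)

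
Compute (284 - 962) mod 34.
2

(284 - 962) = -678
-678 mod 34 = 2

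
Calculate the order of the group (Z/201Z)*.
132

Prime factorization: 201 = 3 × 67
Using the formula φ(n) = n × Π(1 - 1/p) for each prime factor p:
φ(201) = 201 × (1 - 1/3) × (1 - 1/67)
φ(201) = 132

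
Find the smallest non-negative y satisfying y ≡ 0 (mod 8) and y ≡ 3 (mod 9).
M = 8 × 9 = 72. M₁ = 9, y₁ ≡ 1 (mod 8). M₂ = 8, y₂ ≡ 8 (mod 9). y = 0×9×1 + 3×8×8 ≡ 48 (mod 72)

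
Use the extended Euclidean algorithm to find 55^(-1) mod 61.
Extended GCD: 55(10) + 61(-9) = 1. So 55^(-1) ≡ 10 ≡ 10 (mod 61). Verify: 55 × 10 = 550 ≡ 1 (mod 61)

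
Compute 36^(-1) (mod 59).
41

Using Extended Euclidean Algorithm:
gcd(36, 59) = 1
Bezout coefficients: 36 × -18 + 59 × 11 = 1
So 36 × -18 ≡ 1 (mod 59)
The inverse is -18 mod 59 = 41
Verification: 36 × 41 = 1476 = 25 × 59 + 1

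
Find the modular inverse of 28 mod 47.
28^(-1) ≡ 42 (mod 47). Verification: 28 × 42 = 1176 ≡ 1 (mod 47)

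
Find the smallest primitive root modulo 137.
p - 1 = 136 has prime divisors 2, 17. h is a primitive root mod 137 iff h^(136/q) ≢ 1 (mod 137) for each such q.
h = 2: 2^68 ≡ 1, 2^8 ≡ 119 (mod 137); 2^68 ≡ 1, so not a primitive root.
h = 3: 3^68 ≡ 136, 3^8 ≡ 122 (mod 137); none is 1, so 3 has order 136 and is a primitive root.
The smallest primitive root mod 137 is g = 3.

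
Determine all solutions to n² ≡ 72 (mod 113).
The square roots of 72 mod 113 are 33 and 80. Verify: 33² = 1089 ≡ 72 (mod 113)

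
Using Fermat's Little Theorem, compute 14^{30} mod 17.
2

By Fermat's Little Theorem, a^(p-1) ≡ 1 (mod p) for prime p and gcd(a, p) = 1
Here p = 17, so 14^16 ≡ 1 (mod 17)
We can reduce the exponent: 30 mod 16 = 14
So 14^30 ≡ 14^14 (mod 17)
Computing: 14^14 mod 17 = 2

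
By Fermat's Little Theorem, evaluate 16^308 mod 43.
By Fermat: 16^{42} ≡ 1 (mod 43). 308 ≡ 14 (mod 42). So 16^{308} ≡ 16^{14} ≡ 1 (mod 43)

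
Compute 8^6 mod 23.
6 = 4 + 2 (binary 110). Repeated squaring mod 23: 8^1 ≡ 8; 8^2 ≡ 8² = 64 ≡ 18; 8^4 ≡ 18² = 324 ≡ 2. Multiply: 8^6 = 8^4 × 8^2 ≡ 2 × 18 (mod 23): 2 × 18 = 36 ≡ 13. So 8^6 ≡ 13 (mod 23).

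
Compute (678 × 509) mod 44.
10

(678 × 509) = 345102
345102 mod 44 = 10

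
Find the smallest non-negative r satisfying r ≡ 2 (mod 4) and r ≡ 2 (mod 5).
M = 4 × 5 = 20. M₁ = 5, y₁ ≡ 1 (mod 4). M₂ = 4, y₂ ≡ 4 (mod 5). r = 2×5×1 + 2×4×4 ≡ 2 (mod 20)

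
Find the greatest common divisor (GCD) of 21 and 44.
1

Using the Euclidean algorithm:
21 = 0 × 44 + 21
44 = 2 × 21 + 2
21 = 10 × 2 + 1
2 = 2 × 1 + 0

GCD(21, 44) = 1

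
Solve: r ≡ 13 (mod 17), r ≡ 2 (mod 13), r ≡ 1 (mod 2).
M = 17 × 13 × 2 = 442. M₁ = 26, y₁ ≡ 2 (mod 17). M₂ = 34, y₂ ≡ 5 (mod 13). M₃ = 221, y₃ ≡ 1 (mod 2). r = 13×26×2 + 2×34×5 + 1×221×1 ≡ 353 (mod 442)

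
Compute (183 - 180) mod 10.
3

(183 - 180) = 3
3 mod 10 = 3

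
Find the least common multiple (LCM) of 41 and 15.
615

First find GCD(41, 15) using the Euclidean algorithm:
41 = 2 × 15 + 11
15 = 1 × 11 + 4
11 = 2 × 4 + 3
4 = 1 × 3 + 1
3 = 3 × 1 + 0
GCD(41, 15) = 1

LCM formula: LCM(a, b) = (a × b) / GCD(a, b)
LCM(41, 15) = (41 × 15) / 1
LCM(41, 15) = 615 / 1
LCM(41, 15) = 615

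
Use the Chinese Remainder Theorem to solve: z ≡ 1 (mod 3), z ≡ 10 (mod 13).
M = 3 × 13 = 39. M₁ = 13, y₁ ≡ 1 (mod 3). M₂ = 3, y₂ ≡ 9 (mod 13). z = 1×13×1 + 10×3×9 ≡ 10 (mod 39)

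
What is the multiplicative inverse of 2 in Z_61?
31

Using Extended Euclidean Algorithm:
gcd(2, 61) = 1
Bezout coefficients: 2 × -30 + 61 × 1 = 1
So 2 × -30 ≡ 1 (mod 61)
The inverse is -30 mod 61 = 31
Verification: 2 × 31 = 62 = 1 × 61 + 1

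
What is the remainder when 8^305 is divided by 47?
Using Fermat: 8^{46} ≡ 1 (mod 47). 305 ≡ 29 (mod 46). So 8^{305} ≡ 8^{29} ≡ 25 (mod 47)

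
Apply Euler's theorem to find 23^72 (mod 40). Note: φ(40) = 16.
By Euler: 23^{16} ≡ 1 (mod 40) since gcd(23, 40) = 1. 72 = 4×16 + 8. So 23^{72} ≡ 23^{8} ≡ 1 (mod 40)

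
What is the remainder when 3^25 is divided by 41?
Using repeated squaring. 25 = 16 + 8 + 1 (binary 11001). Repeated squaring mod 41: 3^1 ≡ 3; 3^2 ≡ 3² = 9 ≡ 9; 3^4 ≡ 9² = 81 ≡ 40; 3^8 ≡ 40² = 1600 ≡ 1; 3^16 ≡ 1² = 1 ≡ 1. Multiply: 3^25 = 3^16 × 3^8 × 3^1 ≡ 1 × 1 × 3 (mod 41): 1 × 1 = 1 ≡ 1; 1 × 3 = 3 ≡ 3. So 3^25 ≡ 3 (mod 41).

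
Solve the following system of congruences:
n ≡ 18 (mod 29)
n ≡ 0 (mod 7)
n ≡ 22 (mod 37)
3759

Using the Chinese Remainder Theorem:
M = product of moduli = 7511
For equation 1: M_1 = 259, 259 ≡ 27 (mod 29), inverse of 259 mod 29 is 14 (check: 27 × 14 = 378 ≡ 1 (mod 29))
For equation 2: M_2 = 1073, 1073 ≡ 2 (mod 7), inverse of 1073 mod 7 is 4 (check: 2 × 4 = 8 ≡ 1 (mod 7))
For equation 3: M_3 = 203, 203 ≡ 18 (mod 37), inverse of 203 mod 37 is 35 (check: 18 × 35 = 630 ≡ 1 (mod 37))
Combine: n ≡ Σ r_i×M_i×(M_i⁻¹ mod m_i) = 18×259×14 + 0×1073×4 + 22×203×35 = 65268 + 0 + 156310 = 221578
221578 mod 7511 = 3759
n ≡ 3759 (mod 7511)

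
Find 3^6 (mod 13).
6 = 4 + 2 (binary 110). Repeated squaring mod 13: 3^1 ≡ 3; 3^2 ≡ 3² = 9 ≡ 9; 3^4 ≡ 9² = 81 ≡ 3. Multiply: 3^6 = 3^4 × 3^2 ≡ 3 × 9 (mod 13): 3 × 9 = 27 ≡ 1. So 3^6 ≡ 1 (mod 13).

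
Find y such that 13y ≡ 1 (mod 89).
13^(-1) ≡ 48 (mod 89). Verification: 13 × 48 = 624 ≡ 1 (mod 89)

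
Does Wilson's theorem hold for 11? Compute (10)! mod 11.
(10)! mod 11 = 10. Since this equals -1 (mod 11), Wilson confirms 11 is prime.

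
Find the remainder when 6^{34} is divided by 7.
By Fermat: 6^{6} ≡ 1 (mod 7). 34 = 5×6 + 4. So 6^{34} ≡ 6^{4} ≡ 1 (mod 7)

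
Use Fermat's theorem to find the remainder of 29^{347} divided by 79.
66

By Fermat's Little Theorem, a^(p-1) ≡ 1 (mod p) for prime p and gcd(a, p) = 1
Here p = 79, so 29^78 ≡ 1 (mod 79)
We can reduce the exponent: 347 mod 78 = 35
So 29^347 ≡ 29^35 (mod 79)
Computing: 29^35 mod 79 = 66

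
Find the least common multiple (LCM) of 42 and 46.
966

First find GCD(42, 46) using the Euclidean algorithm:
42 = 0 × 46 + 42
46 = 1 × 42 + 4
42 = 10 × 4 + 2
4 = 2 × 2 + 0
GCD(42, 46) = 2

LCM formula: LCM(a, b) = (a × b) / GCD(a, b)
LCM(42, 46) = (42 × 46) / 2
LCM(42, 46) = 1932 / 2
LCM(42, 46) = 966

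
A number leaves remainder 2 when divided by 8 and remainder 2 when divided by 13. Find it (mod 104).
M = 8 × 13 = 104. M₁ = 13, y₁ ≡ 5 (mod 8). M₂ = 8, y₂ ≡ 5 (mod 13). k = 2×13×5 + 2×8×5 ≡ 2 (mod 104)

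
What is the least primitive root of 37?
2

A primitive root g modulo p has order p-1 = 36
Prime divisors of 36: [2, 3]
g is a primitive root iff g^(36/q) ≢ 1 (mod 37) for each prime divisor q
Testing small values:
  g = 2: 2^18 ≡ 36, 2^12 ≡ 26 (mod 37) → none is 1, primitive root!
The smallest primitive root is 2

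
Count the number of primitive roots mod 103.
Number of primitive roots mod 103 = φ(102) = 32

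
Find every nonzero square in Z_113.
QRs mod 113: {1, 2, 4, 7, 8, 9, 11, 13, 14, 15, 16, 18, 22, 25, 26, 28, 30, 31, 32, 36, 41, 44, 49, 50, 51, 52, 53, 56, 57, 60, 61, 62, 63, 64, 69, 72, 77, 81, 82, 83, 85, 87, 88, 91, 95, 97, 98, 99, 100, 102, 104, 105, 106, 109, 111, 112}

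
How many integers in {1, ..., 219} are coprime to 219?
144

Prime factorization: 219 = 3 × 73
Using the formula φ(n) = n × Π(1 - 1/p) for each prime factor p:
φ(219) = 219 × (1 - 1/3) × (1 - 1/73)
φ(219) = 144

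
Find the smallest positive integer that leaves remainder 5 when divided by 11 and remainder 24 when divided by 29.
M = 11 × 29 = 319. M₁ = 29, y₁ ≡ 8 (mod 11). M₂ = 11, y₂ ≡ 8 (mod 29). r = 5×29×8 + 24×11×8 ≡ 82 (mod 319). The smallest positive such number is 82.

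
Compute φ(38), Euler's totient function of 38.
18

Prime factorization: 38 = 2 × 19
Using the formula φ(n) = n × Π(1 - 1/p) for each prime factor p:
φ(38) = 38 × (1 - 1/2) × (1 - 1/19)
φ(38) = 18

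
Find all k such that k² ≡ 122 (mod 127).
The square roots of 122 mod 127 are 73 and 54. Verify: 73² = 5329 ≡ 122 (mod 127)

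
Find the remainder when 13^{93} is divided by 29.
By Fermat: 13^{28} ≡ 1 (mod 29). 93 = 3×28 + 9. So 13^{93} ≡ 13^{9} ≡ 5 (mod 29)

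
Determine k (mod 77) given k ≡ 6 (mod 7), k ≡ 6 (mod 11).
6

Using the Chinese Remainder Theorem:
M = product of moduli = 77
For equation 1: M_1 = 11, 11 ≡ 4 (mod 7), inverse of 11 mod 7 is 2 (check: 4 × 2 = 8 ≡ 1 (mod 7))
For equation 2: M_2 = 7, 7 ≡ 7 (mod 11), inverse of 7 mod 11 is 8 (check: 7 × 8 = 56 ≡ 1 (mod 11))
Combine: k ≡ Σ r_i×M_i×(M_i⁻¹ mod m_i) = 6×11×2 + 6×7×8 = 132 + 336 = 468
468 mod 77 = 6
k ≡ 6 (mod 77)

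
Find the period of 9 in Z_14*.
Powers of 9 mod 14: 9^1≡9, 9^2≡11, 9^3≡1. Order = 3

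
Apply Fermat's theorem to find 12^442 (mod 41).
By Fermat: 12^{40} ≡ 1 (mod 41). 442 ≡ 2 (mod 40). So 12^{442} ≡ 12^{2} ≡ 21 (mod 41)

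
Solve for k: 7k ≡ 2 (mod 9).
8

Since gcd(7, 9) = 1 divides 2, a solution exists.
Multiply both sides by the inverse of 7 mod 9:
  7^(-1) mod 9 = 4
  x ≡ 4 × 2 ≡ 8 ≡ 8 (mod 9)
Verification: 7 × 8 = 56 = 6 × 9 + 2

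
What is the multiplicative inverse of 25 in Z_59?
26

Using Extended Euclidean Algorithm:
gcd(25, 59) = 1
Bezout coefficients: 25 × 26 + 59 × -11 = 1
So 25 × 26 ≡ 1 (mod 59)
The inverse is 26 mod 59 = 26
Verification: 25 × 26 = 650 = 11 × 59 + 1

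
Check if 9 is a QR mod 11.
By Euler's criterion: 9^{5} ≡ 1 (mod 11). Since this equals 1, 9 is a QR.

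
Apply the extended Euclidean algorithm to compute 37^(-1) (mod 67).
Extended GCD: 37(29) + 67(-16) = 1. So 37^(-1) ≡ 29 ≡ 29 (mod 67). Verify: 37 × 29 = 1073 ≡ 1 (mod 67)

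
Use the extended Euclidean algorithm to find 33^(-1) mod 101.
Extended GCD: 33(49) + 101(-16) = 1. So 33^(-1) ≡ 49 ≡ 49 (mod 101). Verify: 33 × 49 = 1617 ≡ 1 (mod 101)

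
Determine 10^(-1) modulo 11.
10^(-1) ≡ 10 (mod 11). Verification: 10 × 10 = 100 ≡ 1 (mod 11)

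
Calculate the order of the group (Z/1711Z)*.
1624

Prime factorization: 1711 = 29 × 59
Using the formula φ(n) = n × Π(1 - 1/p) for each prime factor p:
φ(1711) = 1711 × (1 - 1/29) × (1 - 1/59)
φ(1711) = 1624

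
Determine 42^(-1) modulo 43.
42^(-1) ≡ 42 (mod 43). Verification: 42 × 42 = 1764 ≡ 1 (mod 43)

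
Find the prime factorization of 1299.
3 × 433

Divide by primes starting from smallest:
1299 ÷ 3 = 433
433 ÷ 433 = 1

1299 = 3 × 433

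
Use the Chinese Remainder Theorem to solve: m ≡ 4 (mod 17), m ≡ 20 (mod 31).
M = 17 × 31 = 527. M₁ = 31, y₁ ≡ 11 (mod 17). M₂ = 17, y₂ ≡ 11 (mod 31). m = 4×31×11 + 20×17×11 ≡ 361 (mod 527)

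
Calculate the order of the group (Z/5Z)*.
4

Prime factorization: 5 = 5
Using the formula φ(n) = n × Π(1 - 1/p) for each prime factor p:
φ(5) = 5 × (1 - 1/5)
φ(5) = 4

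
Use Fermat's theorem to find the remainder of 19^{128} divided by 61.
15

By Fermat's Little Theorem, a^(p-1) ≡ 1 (mod p) for prime p and gcd(a, p) = 1
Here p = 61, so 19^60 ≡ 1 (mod 61)
We can reduce the exponent: 128 mod 60 = 8
So 19^128 ≡ 19^8 (mod 61)
Computing: 19^8 mod 61 = 15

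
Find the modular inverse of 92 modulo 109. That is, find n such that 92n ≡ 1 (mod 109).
32

Using Extended Euclidean Algorithm:
gcd(92, 109) = 1
Bezout coefficients: 92 × 32 + 109 × -27 = 1
So 92 × 32 ≡ 1 (mod 109)
The inverse is 32 mod 109 = 32
Verification: 92 × 32 = 2944 = 27 × 109 + 1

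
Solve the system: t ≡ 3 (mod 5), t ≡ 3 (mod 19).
M = 5 × 19 = 95. M₁ = 19, y₁ ≡ 4 (mod 5). M₂ = 5, y₂ ≡ 4 (mod 19). t = 3×19×4 + 3×5×4 ≡ 3 (mod 95)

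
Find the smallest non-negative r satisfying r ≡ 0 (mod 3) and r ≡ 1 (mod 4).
M = 3 × 4 = 12. M₁ = 4, y₁ ≡ 1 (mod 3). M₂ = 3, y₂ ≡ 3 (mod 4). r = 0×4×1 + 1×3×3 ≡ 9 (mod 12)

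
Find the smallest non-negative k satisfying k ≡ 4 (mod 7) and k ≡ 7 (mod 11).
M = 7 × 11 = 77. M₁ = 11, y₁ ≡ 2 (mod 7). M₂ = 7, y₂ ≡ 8 (mod 11). k = 4×11×2 + 7×7×8 ≡ 18 (mod 77)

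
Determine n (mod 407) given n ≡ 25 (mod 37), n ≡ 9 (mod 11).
284

Using the Chinese Remainder Theorem:
M = product of moduli = 407
For equation 1: M_1 = 11, 11 ≡ 11 (mod 37), inverse of 11 mod 37 is 27 (check: 11 × 27 = 297 ≡ 1 (mod 37))
For equation 2: M_2 = 37, 37 ≡ 4 (mod 11), inverse of 37 mod 11 is 3 (check: 4 × 3 = 12 ≡ 1 (mod 11))
Combine: n ≡ Σ r_i×M_i×(M_i⁻¹ mod m_i) = 25×11×27 + 9×37×3 = 7425 + 999 = 8424
8424 mod 407 = 284
n ≡ 284 (mod 407)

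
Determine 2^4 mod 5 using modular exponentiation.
4 = 4 (binary 100). Repeated squaring mod 5: 2^1 ≡ 2; 2^2 ≡ 2² = 4 ≡ 4; 2^4 ≡ 4² = 16 ≡ 1. So 2^4 ≡ 1 (mod 5).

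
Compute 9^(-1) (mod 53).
6

Using Extended Euclidean Algorithm:
gcd(9, 53) = 1
Bezout coefficients: 9 × 6 + 53 × -1 = 1
So 9 × 6 ≡ 1 (mod 53)
The inverse is 6 mod 53 = 6
Verification: 9 × 6 = 54 = 1 × 53 + 1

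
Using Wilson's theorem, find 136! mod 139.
(138)! = (136)! × (137) × (138) ≡ -1 (mod 139). So (136)! ≡ -1 × [(138)(137)]^(-1) ≡ 69 (mod 139)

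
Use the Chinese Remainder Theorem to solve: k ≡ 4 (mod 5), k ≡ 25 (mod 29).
M = 5 × 29 = 145. M₁ = 29, y₁ ≡ 4 (mod 5). M₂ = 5, y₂ ≡ 6 (mod 29). k = 4×29×4 + 25×5×6 ≡ 54 (mod 145)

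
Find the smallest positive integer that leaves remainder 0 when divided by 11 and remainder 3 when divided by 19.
M = 11 × 19 = 209. M₁ = 19, y₁ ≡ 7 (mod 11). M₂ = 11, y₂ ≡ 7 (mod 19). y = 0×19×7 + 3×11×7 ≡ 22 (mod 209). The smallest positive such number is 22.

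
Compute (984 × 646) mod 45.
39

(984 × 646) = 635664
635664 mod 45 = 39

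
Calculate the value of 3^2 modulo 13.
2 = 2 (binary 10). Repeated squaring mod 13: 3^1 ≡ 3; 3^2 ≡ 3² = 9 ≡ 9. So 3^2 ≡ 9 (mod 13).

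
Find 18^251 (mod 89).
Using Fermat: 18^{88} ≡ 1 (mod 89). 251 ≡ 75 (mod 88). So 18^{251} ≡ 18^{75} ≡ 40 (mod 89)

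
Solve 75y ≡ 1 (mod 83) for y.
75^(-1) ≡ 31 (mod 83). Verification: 75 × 31 = 2325 ≡ 1 (mod 83)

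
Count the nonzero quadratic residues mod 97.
For prime 97, there are (p-1)/2 = (97-1)/2 = 48 quadratic residues (excluding 0).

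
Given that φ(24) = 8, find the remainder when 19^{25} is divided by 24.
By Euler: 19^{8} ≡ 1 (mod 24) since gcd(19, 24) = 1. 25 = 3×8 + 1. So 19^{25} ≡ 19^{1} ≡ 19 (mod 24)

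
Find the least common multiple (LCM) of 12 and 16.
48

First find GCD(12, 16) using the Euclidean algorithm:
12 = 0 × 16 + 12
16 = 1 × 12 + 4
12 = 3 × 4 + 0
GCD(12, 16) = 4

LCM formula: LCM(a, b) = (a × b) / GCD(a, b)
LCM(12, 16) = (12 × 16) / 4
LCM(12, 16) = 192 / 4
LCM(12, 16) = 48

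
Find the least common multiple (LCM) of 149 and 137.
20413

First find GCD(149, 137) using the Euclidean algorithm:
149 = 1 × 137 + 12
137 = 11 × 12 + 5
12 = 2 × 5 + 2
5 = 2 × 2 + 1
2 = 2 × 1 + 0
GCD(149, 137) = 1

LCM formula: LCM(a, b) = (a × b) / GCD(a, b)
LCM(149, 137) = (149 × 137) / 1
LCM(149, 137) = 20413 / 1
LCM(149, 137) = 20413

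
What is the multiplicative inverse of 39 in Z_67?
39^(-1) ≡ 55 (mod 67). Verification: 39 × 55 = 2145 ≡ 1 (mod 67)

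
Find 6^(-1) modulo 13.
11

Using Extended Euclidean Algorithm:
gcd(6, 13) = 1
Bezout coefficients: 6 × -2 + 13 × 1 = 1
So 6 × -2 ≡ 1 (mod 13)
The inverse is -2 mod 13 = 11
Verification: 6 × 11 = 66 = 5 × 13 + 1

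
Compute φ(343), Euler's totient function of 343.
294

Prime factorization: 343 = 7^3
Using the formula φ(n) = n × Π(1 - 1/p) for each prime factor p:
φ(343) = 343 × (1 - 1/7)
φ(343) = 294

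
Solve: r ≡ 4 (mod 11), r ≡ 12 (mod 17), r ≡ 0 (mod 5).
M = 11 × 17 × 5 = 935. M₁ = 85, y₁ ≡ 7 (mod 11). M₂ = 55, y₂ ≡ 13 (mod 17). M₃ = 187, y₃ ≡ 3 (mod 5). r = 4×85×7 + 12×55×13 + 0×187×3 ≡ 675 (mod 935)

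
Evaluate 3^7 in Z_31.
7 = 4 + 2 + 1 (binary 111). Repeated squaring mod 31: 3^1 ≡ 3; 3^2 ≡ 3² = 9 ≡ 9; 3^4 ≡ 9² = 81 ≡ 19. Multiply: 3^7 = 3^4 × 3^2 × 3^1 ≡ 19 × 9 × 3 (mod 31): 19 × 9 = 171 ≡ 16; 16 × 3 = 48 ≡ 17. So 3^7 ≡ 17 (mod 31).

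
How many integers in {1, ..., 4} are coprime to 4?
2

Prime factorization: 4 = 2^2
Using the formula φ(n) = n × Π(1 - 1/p) for each prime factor p:
φ(4) = 4 × (1 - 1/2)
φ(4) = 2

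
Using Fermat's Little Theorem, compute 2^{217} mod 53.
35

By Fermat's Little Theorem, a^(p-1) ≡ 1 (mod p) for prime p and gcd(a, p) = 1
Here p = 53, so 2^52 ≡ 1 (mod 53)
We can reduce the exponent: 217 mod 52 = 9
So 2^217 ≡ 2^9 (mod 53)
Computing: 2^9 mod 53 = 35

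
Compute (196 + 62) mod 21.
6

(196 + 62) = 258
258 mod 21 = 6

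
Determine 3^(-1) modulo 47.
3^(-1) ≡ 16 (mod 47). Verification: 3 × 16 = 48 ≡ 1 (mod 47)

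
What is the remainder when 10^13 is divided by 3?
Using Fermat: 10^{2} ≡ 1 (mod 3). 13 ≡ 1 (mod 2). So 10^{13} ≡ 10^{1} ≡ 1 (mod 3)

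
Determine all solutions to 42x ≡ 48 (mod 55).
9

Since gcd(42, 55) = 1 divides 48, a solution exists.
Multiply both sides by the inverse of 42 mod 55:
  42^(-1) mod 55 = 38
  x ≡ 38 × 48 ≡ 1824 ≡ 9 (mod 55)
Verification: 42 × 9 = 378 = 6 × 55 + 48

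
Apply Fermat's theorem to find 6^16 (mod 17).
By Fermat's Little Theorem, 6^{16} ≡ 1 (mod 17) since 17 is prime and gcd(6, 17) = 1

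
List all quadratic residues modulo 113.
QRs mod 113: {1, 2, 4, 7, 8, 9, 11, 13, 14, 15, 16, 18, 22, 25, 26, 28, 30, 31, 32, 36, 41, 44, 49, 50, 51, 52, 53, 56, 57, 60, 61, 62, 63, 64, 69, 72, 77, 81, 82, 83, 85, 87, 88, 91, 95, 97, 98, 99, 100, 102, 104, 105, 106, 109, 111, 112}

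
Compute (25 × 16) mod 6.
4

(25 × 16) = 400
400 mod 6 = 4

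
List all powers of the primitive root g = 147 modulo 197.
g^1, g^2, ..., g^{196} mod 197: {147, 136, 95, 175, 115, 160, 77, 90, 31, 26, 79, 187, 106, 19, 35, 23, 32, 173, 18, 85, 84, 134, 195, 100, 122, 7, 44, 164, 74, 43, 17, 135, 145, 39, 20, 182, 159, 127, 151, 133, 48, 161, 27, 29, 126, 4, 194, 150, 183, 109, 66, 49, 111, 163, 124, 104, 119, 157, 30, 76, 140, 92, 128, 101, 72, 143, 139, 142, 189, 6, 94, 28, 176, 65, 99, 172, 68, 146, 186, 156, 80, 137, 45, 114, 13, 138, 192, 53, 108, 116, 110, 16, 185, 9, 141, 42, 67, 196, 50, 61, 102, 22, 82, 37, 120, 107, 166, 171, 118, 10, 91, 178, 162, 174, 165, 24, 179, 112, 113, 63, 2, 97, 75, 190, 153, 33, 123, 154, 180, 62, 52, 158, 177, 15, 38, 70, 46, 64, 149, 36, 170, 168, 71, 193, 3, 47, 14, 88, 131, 148, 86, 34, 73, 93, 78, 40, 167, 121, 57, 105, 69, 96, 125, 54, 58, 55, 8, 191, 103, 169, 21, 132, 98, 25, 129, 51, 11, 41, 117, 60, 152, 83, 184, 59, 5, 144, 89, 81, 87, 181, 12, 188, 56, 155, 130, 1}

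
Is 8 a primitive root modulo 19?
p - 1 = 18 has prime divisors 2, 3. Check 8^(18/q) mod 19 for each: 8^(18/2) = 8^9 ≡ 18, 8^(18/3) = 8^6 ≡ 1 (mod 19). Since 8^6 ≡ 1 (mod 19), the order of 8 divides 6 (in fact the order is 6) ≠ 18, so it is not a primitive root.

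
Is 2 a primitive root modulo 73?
No

To verify, check if 2^(72/q) ≢ 1 (mod 73) for each prime divisor q of 72
Divisors of 72 = 72: [1, 2, 3, 4, 6, 8, 9, 12, 18, 24, 36, 72]
  2^(72/2) = 2^36 ≡ 1 (mod 73)
  2^(72/3) = 2^24 ≡ 64 (mod 73)
Conclusion: 2 is not a primitive root modulo 73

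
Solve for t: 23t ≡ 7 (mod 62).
3

Since gcd(23, 62) = 1 divides 7, a solution exists.
Multiply both sides by the inverse of 23 mod 62:
  23^(-1) mod 62 = 27
  x ≡ 27 × 7 ≡ 189 ≡ 3 (mod 62)
Verification: 23 × 3 = 69 = 1 × 62 + 7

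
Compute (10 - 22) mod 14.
2

(10 - 22) = -12
-12 mod 14 = 2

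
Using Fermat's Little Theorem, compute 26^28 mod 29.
By Fermat's Little Theorem, 26^{28} ≡ 1 (mod 29) since 29 is prime and gcd(26, 29) = 1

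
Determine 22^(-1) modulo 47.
22^(-1) ≡ 15 (mod 47). Verification: 22 × 15 = 330 ≡ 1 (mod 47)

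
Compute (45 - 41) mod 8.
4

(45 - 41) = 4
4 mod 8 = 4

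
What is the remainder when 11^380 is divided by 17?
Using Fermat: 11^{16} ≡ 1 (mod 17). 380 ≡ 12 (mod 16). So 11^{380} ≡ 11^{12} ≡ 13 (mod 17)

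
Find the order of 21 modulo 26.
Powers of 21 mod 26: 21^1≡21, 21^2≡25, 21^3≡5, 21^4≡1. Order = 4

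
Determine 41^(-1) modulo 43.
41^(-1) ≡ 21 (mod 43). Verification: 41 × 21 = 861 ≡ 1 (mod 43)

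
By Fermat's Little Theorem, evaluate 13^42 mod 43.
By Fermat's Little Theorem, 13^{42} ≡ 1 (mod 43) since 43 is prime and gcd(13, 43) = 1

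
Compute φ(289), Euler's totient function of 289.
272

Prime factorization: 289 = 17^2
Using the formula φ(n) = n × Π(1 - 1/p) for each prime factor p:
φ(289) = 289 × (1 - 1/17)
φ(289) = 272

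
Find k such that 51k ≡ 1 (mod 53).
51^(-1) ≡ 26 (mod 53). Verification: 51 × 26 = 1326 ≡ 1 (mod 53)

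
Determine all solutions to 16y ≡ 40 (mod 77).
41

Since gcd(16, 77) = 1 divides 40, a solution exists.
Multiply both sides by the inverse of 16 mod 77:
  16^(-1) mod 77 = 53
  x ≡ 53 × 40 ≡ 2120 ≡ 41 (mod 77)
Verification: 16 × 41 = 656 = 8 × 77 + 40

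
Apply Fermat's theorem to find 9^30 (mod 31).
By Fermat's Little Theorem, 9^{30} ≡ 1 (mod 31) since 31 is prime and gcd(9, 31) = 1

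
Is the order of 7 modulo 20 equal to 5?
No, the actual order is 4, not 5.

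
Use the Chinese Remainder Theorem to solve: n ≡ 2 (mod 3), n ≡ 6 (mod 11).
M = 3 × 11 = 33. M₁ = 11, y₁ ≡ 2 (mod 3). M₂ = 3, y₂ ≡ 4 (mod 11). n = 2×11×2 + 6×3×4 ≡ 17 (mod 33)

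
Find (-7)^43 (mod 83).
Using repeated squaring. (-7) ≡ 76 (mod 83). 43 = 32 + 8 + 2 + 1 (binary 101011). Repeated squaring mod 83: 76^1 ≡ 76; 76^2 ≡ 76² = 5776 ≡ 49; 76^4 ≡ 49² = 2401 ≡ 77; 76^8 ≡ 77² = 5929 ≡ 36; 76^16 ≡ 36² = 1296 ≡ 51; 76^32 ≡ 51² = 2601 ≡ 28. Multiply: (-7)^43 ≡ 76^32 × 76^8 × 76^2 × 76^1 ≡ 28 × 36 × 49 × 76 (mod 83): 28 × 36 = 1008 ≡ 12; 12 × 49 = 588 ≡ 7; 7 × 76 = 532 ≡ 34. So (-7)^43 ≡ 34 (mod 83).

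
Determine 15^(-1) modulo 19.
15^(-1) ≡ 14 (mod 19). Verification: 15 × 14 = 210 ≡ 1 (mod 19)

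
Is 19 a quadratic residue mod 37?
By Euler's criterion: 19^{18} ≡ 36 (mod 37). Since this equals -1 (≡ 36), 19 is not a QR.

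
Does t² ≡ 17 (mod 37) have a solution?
By Euler's criterion: 17^{18} ≡ 36 (mod 37). Since this equals -1 (≡ 36), 17 is not a QR.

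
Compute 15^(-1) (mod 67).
9

Using Extended Euclidean Algorithm:
gcd(15, 67) = 1
Bezout coefficients: 15 × 9 + 67 × -2 = 1
So 15 × 9 ≡ 1 (mod 67)
The inverse is 9 mod 67 = 9
Verification: 15 × 9 = 135 = 2 × 67 + 1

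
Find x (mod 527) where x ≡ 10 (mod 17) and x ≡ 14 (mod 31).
M = 17 × 31 = 527. M₁ = 31, y₁ ≡ 11 (mod 17). M₂ = 17, y₂ ≡ 11 (mod 31). x = 10×31×11 + 14×17×11 ≡ 231 (mod 527)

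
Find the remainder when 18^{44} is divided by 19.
By Fermat: 18^{18} ≡ 1 (mod 19). 44 = 2×18 + 8. So 18^{44} ≡ 18^{8} ≡ 1 (mod 19)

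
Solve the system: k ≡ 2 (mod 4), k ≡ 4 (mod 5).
M = 4 × 5 = 20. M₁ = 5, y₁ ≡ 1 (mod 4). M₂ = 4, y₂ ≡ 4 (mod 5). k = 2×5×1 + 4×4×4 ≡ 14 (mod 20)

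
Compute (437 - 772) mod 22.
17

(437 - 772) = -335
-335 mod 22 = 17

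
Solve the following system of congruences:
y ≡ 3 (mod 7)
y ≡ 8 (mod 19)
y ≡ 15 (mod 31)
3580

Using the Chinese Remainder Theorem:
M = product of moduli = 4123
For equation 1: M_1 = 589, 589 ≡ 1 (mod 7), inverse of 589 mod 7 is 1 (check: 1 × 1 = 1 ≡ 1 (mod 7))
For equation 2: M_2 = 217, 217 ≡ 8 (mod 19), inverse of 217 mod 19 is 12 (check: 8 × 12 = 96 ≡ 1 (mod 19))
For equation 3: M_3 = 133, 133 ≡ 9 (mod 31), inverse of 133 mod 31 is 7 (check: 9 × 7 = 63 ≡ 1 (mod 31))
Combine: y ≡ Σ r_i×M_i×(M_i⁻¹ mod m_i) = 3×589×1 + 8×217×12 + 15×133×7 = 1767 + 20832 + 13965 = 36564
36564 mod 4123 = 3580
y ≡ 3580 (mod 4123)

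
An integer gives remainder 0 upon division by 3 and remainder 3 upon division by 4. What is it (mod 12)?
M = 3 × 4 = 12. M₁ = 4, y₁ ≡ 1 (mod 3). M₂ = 3, y₂ ≡ 3 (mod 4). t = 0×4×1 + 3×3×3 ≡ 3 (mod 12). The smallest positive such number is 3.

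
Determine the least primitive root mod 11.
p - 1 = 10 has prime divisors 2, 5. h is a primitive root mod 11 iff h^(10/q) ≢ 1 (mod 11) for each such q.
h = 2: 2^5 ≡ 10, 2^2 ≡ 4 (mod 11); none is 1, so 2 has order 10 and is a primitive root.
The smallest primitive root mod 11 is g = 2.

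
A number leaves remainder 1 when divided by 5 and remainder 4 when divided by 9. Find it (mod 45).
M = 5 × 9 = 45. M₁ = 9, y₁ ≡ 4 (mod 5). M₂ = 5, y₂ ≡ 2 (mod 9). t = 1×9×4 + 4×5×2 ≡ 31 (mod 45)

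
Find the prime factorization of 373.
373

Divide by primes starting from smallest:
373 ÷ 373 = 1

373 = 373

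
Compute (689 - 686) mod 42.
3

(689 - 686) = 3
3 mod 42 = 3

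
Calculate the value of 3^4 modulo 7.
4 = 4 (binary 100). Repeated squaring mod 7: 3^1 ≡ 3; 3^2 ≡ 3² = 9 ≡ 2; 3^4 ≡ 2² = 4 ≡ 4. So 3^4 ≡ 4 (mod 7).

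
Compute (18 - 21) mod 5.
2

(18 - 21) = -3
-3 mod 5 = 2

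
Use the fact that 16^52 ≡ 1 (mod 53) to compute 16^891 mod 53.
By Fermat: 16^{52} ≡ 1 (mod 53). 891 ≡ 7 (mod 52). So 16^{891} ≡ 16^{7} ≡ 49 (mod 53)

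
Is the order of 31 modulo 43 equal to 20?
No, the actual order is 21, not 20.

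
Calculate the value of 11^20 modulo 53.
Using repeated squaring. 20 = 16 + 4 (binary 10100). Repeated squaring mod 53: 11^1 ≡ 11; 11^2 ≡ 11² = 121 ≡ 15; 11^4 ≡ 15² = 225 ≡ 13; 11^8 ≡ 13² = 169 ≡ 10; 11^16 ≡ 10² = 100 ≡ 47. Multiply: 11^20 = 11^16 × 11^4 ≡ 47 × 13 (mod 53): 47 × 13 = 611 ≡ 28. So 11^20 ≡ 28 (mod 53).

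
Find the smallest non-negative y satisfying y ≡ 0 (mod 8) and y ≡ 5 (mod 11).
M = 8 × 11 = 88. M₁ = 11, y₁ ≡ 3 (mod 8). M₂ = 8, y₂ ≡ 7 (mod 11). y = 0×11×3 + 5×8×7 ≡ 16 (mod 88)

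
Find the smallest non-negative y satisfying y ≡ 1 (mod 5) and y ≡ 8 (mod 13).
M = 5 × 13 = 65. M₁ = 13, y₁ ≡ 2 (mod 5). M₂ = 5, y₂ ≡ 8 (mod 13). y = 1×13×2 + 8×5×8 ≡ 21 (mod 65)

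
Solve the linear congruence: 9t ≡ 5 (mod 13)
2

Since gcd(9, 13) = 1 divides 5, a solution exists.
Multiply both sides by the inverse of 9 mod 13:
  9^(-1) mod 13 = 3
  x ≡ 3 × 5 ≡ 15 ≡ 2 (mod 13)
Verification: 9 × 2 = 18 = 1 × 13 + 5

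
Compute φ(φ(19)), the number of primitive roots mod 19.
Number of primitive roots mod 19 = φ(18) = 6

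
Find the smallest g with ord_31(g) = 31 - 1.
p - 1 = 30 has prime divisors 2, 3, 5. h is a primitive root mod 31 iff h^(30/q) ≢ 1 (mod 31) for each such q.
h = 2: 2^15 ≡ 1, 2^10 ≡ 1, 2^6 ≡ 2 (mod 31); 2^15 ≡ 1, so not a primitive root.
h = 3: 3^15 ≡ 30, 3^10 ≡ 25, 3^6 ≡ 16 (mod 31); none is 1, so 3 has order 30 and is a primitive root.
The smallest primitive root mod 31 is g = 3.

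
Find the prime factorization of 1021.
1021

Divide by primes starting from smallest:
1021 ÷ 1021 = 1

1021 = 1021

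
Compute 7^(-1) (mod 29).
7^(-1) ≡ 25 (mod 29). Verification: 7 × 25 = 175 ≡ 1 (mod 29)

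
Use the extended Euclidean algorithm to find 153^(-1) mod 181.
Extended GCD: 153(84) + 181(-71) = 1. So 153^(-1) ≡ 84 ≡ 84 (mod 181). Verify: 153 × 84 = 12852 ≡ 1 (mod 181)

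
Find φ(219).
144

Prime factorization: 219 = 3 × 73
Using the formula φ(n) = n × Π(1 - 1/p) for each prime factor p:
φ(219) = 219 × (1 - 1/3) × (1 - 1/73)
φ(219) = 144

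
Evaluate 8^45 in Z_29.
Using Fermat: 8^{28} ≡ 1 (mod 29). 45 ≡ 17 (mod 28). So 8^{45} ≡ 8^{17} ≡ 10 (mod 29)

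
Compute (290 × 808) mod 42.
2

(290 × 808) = 234320
234320 mod 42 = 2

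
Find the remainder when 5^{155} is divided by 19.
By Fermat: 5^{18} ≡ 1 (mod 19). 155 = 8×18 + 11. So 5^{155} ≡ 5^{11} ≡ 6 (mod 19)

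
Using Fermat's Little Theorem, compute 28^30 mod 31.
By Fermat's Little Theorem, 28^{30} ≡ 1 (mod 31) since 31 is prime and gcd(28, 31) = 1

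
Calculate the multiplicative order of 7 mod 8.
Powers of 7 mod 8: 7^1≡7, 7^2≡1. Order = 2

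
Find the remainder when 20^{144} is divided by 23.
By Fermat: 20^{22} ≡ 1 (mod 23). 144 = 6×22 + 12. So 20^{144} ≡ 20^{12} ≡ 3 (mod 23)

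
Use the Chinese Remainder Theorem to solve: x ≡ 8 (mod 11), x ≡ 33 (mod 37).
107

Using the Chinese Remainder Theorem:
M = product of moduli = 407
For equation 1: M_1 = 37, 37 ≡ 4 (mod 11), inverse of 37 mod 11 is 3 (check: 4 × 3 = 12 ≡ 1 (mod 11))
For equation 2: M_2 = 11, 11 ≡ 11 (mod 37), inverse of 11 mod 37 is 27 (check: 11 × 27 = 297 ≡ 1 (mod 37))
Combine: x ≡ Σ r_i×M_i×(M_i⁻¹ mod m_i) = 8×37×3 + 33×11×27 = 888 + 9801 = 10689
10689 mod 407 = 107
x ≡ 107 (mod 407)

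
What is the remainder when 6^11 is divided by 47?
Using repeated squaring. 11 = 8 + 2 + 1 (binary 1011). Repeated squaring mod 47: 6^1 ≡ 6; 6^2 ≡ 6² = 36 ≡ 36; 6^4 ≡ 36² = 1296 ≡ 27; 6^8 ≡ 27² = 729 ≡ 24. Multiply: 6^11 = 6^8 × 6^2 × 6^1 ≡ 24 × 36 × 6 (mod 47): 24 × 36 = 864 ≡ 18; 18 × 6 = 108 ≡ 14. So 6^11 ≡ 14 (mod 47).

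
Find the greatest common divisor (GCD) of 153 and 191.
1

Using the Euclidean algorithm:
153 = 0 × 191 + 153
191 = 1 × 153 + 38
153 = 4 × 38 + 1
38 = 38 × 1 + 0

GCD(153, 191) = 1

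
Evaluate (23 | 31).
(23/31) = 23^{15} mod 31 = -1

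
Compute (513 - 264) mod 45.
24

(513 - 264) = 249
249 mod 45 = 24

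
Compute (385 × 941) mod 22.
11

(385 × 941) = 362285
362285 mod 22 = 11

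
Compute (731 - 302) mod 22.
11

(731 - 302) = 429
429 mod 22 = 11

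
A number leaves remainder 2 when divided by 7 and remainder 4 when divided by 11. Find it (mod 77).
M = 7 × 11 = 77. M₁ = 11, y₁ ≡ 2 (mod 7). M₂ = 7, y₂ ≡ 8 (mod 11). t = 2×11×2 + 4×7×8 ≡ 37 (mod 77)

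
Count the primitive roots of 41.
16

The number of primitive roots modulo p is φ(p-1) = φ(40)
φ(40) = 16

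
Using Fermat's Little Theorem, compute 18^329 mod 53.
By Fermat: 18^{52} ≡ 1 (mod 53). 329 = 6×52 + 17. So 18^{329} ≡ 18^{17} ≡ 33 (mod 53)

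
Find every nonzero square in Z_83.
QRs mod 83: {1, 3, 4, 7, 9, 10, 11, 12, 16, 17, 21, 23, 25, 26, 27, 28, 29, 30, 31, 33, 36, 37, 38, 40, 41, 44, 48, 49, 51, 59, 61, 63, 64, 65, 68, 69, 70, 75, 77, 78, 81}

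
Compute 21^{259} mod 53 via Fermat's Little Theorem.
48

By Fermat's Little Theorem, a^(p-1) ≡ 1 (mod p) for prime p and gcd(a, p) = 1
Here p = 53, so 21^52 ≡ 1 (mod 53)
We can reduce the exponent: 259 mod 52 = 51
So 21^259 ≡ 21^51 (mod 53)
Computing: 21^51 mod 53 = 48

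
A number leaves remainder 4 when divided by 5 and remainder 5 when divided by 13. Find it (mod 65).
M = 5 × 13 = 65. M₁ = 13, y₁ ≡ 2 (mod 5). M₂ = 5, y₂ ≡ 8 (mod 13). r = 4×13×2 + 5×5×8 ≡ 44 (mod 65)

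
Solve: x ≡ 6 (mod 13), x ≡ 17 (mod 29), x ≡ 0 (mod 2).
M = 13 × 29 × 2 = 754. M₁ = 58, y₁ ≡ 11 (mod 13). M₂ = 26, y₂ ≡ 19 (mod 29). M₃ = 377, y₃ ≡ 1 (mod 2). x = 6×58×11 + 17×26×19 + 0×377×1 ≡ 162 (mod 754)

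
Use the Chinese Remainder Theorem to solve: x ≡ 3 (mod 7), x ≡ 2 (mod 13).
M = 7 × 13 = 91. M₁ = 13, y₁ ≡ 6 (mod 7). M₂ = 7, y₂ ≡ 2 (mod 13). x = 3×13×6 + 2×7×2 ≡ 80 (mod 91)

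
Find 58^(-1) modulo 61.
20

Using Extended Euclidean Algorithm:
gcd(58, 61) = 1
Bezout coefficients: 58 × 20 + 61 × -19 = 1
So 58 × 20 ≡ 1 (mod 61)
The inverse is 20 mod 61 = 20
Verification: 58 × 20 = 1160 = 19 × 61 + 1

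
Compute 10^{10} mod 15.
10

Using successive squaring:
Binary expansion of 10: 1010
Powers of 10 mod 15 (each is the square of the previous):
  10^1 ≡ 10 (mod 15)
  10^2 ≡ 10² = 100 ≡ 10 (mod 15)
  10^4 ≡ 10² = 100 ≡ 10 (mod 15)
  10^8 ≡ 10² = 100 ≡ 10 (mod 15)
10 = 8 + 2, so 10^10 = 10^8 × 10^2 ≡ 10 × 10 (mod 15)
Multiplying step by step:
  10 × 10 = 100 ≡ 10 (mod 15)
Result: 10^10 ≡ 10 (mod 15)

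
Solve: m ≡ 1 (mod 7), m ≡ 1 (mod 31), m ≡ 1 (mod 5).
M = 7 × 31 × 5 = 1085. M₁ = 155, y₁ ≡ 1 (mod 7). M₂ = 35, y₂ ≡ 8 (mod 31). M₃ = 217, y₃ ≡ 3 (mod 5). m = 1×155×1 + 1×35×8 + 1×217×3 ≡ 1 (mod 1085)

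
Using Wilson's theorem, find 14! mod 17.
(16)! = (14)! × (15) × (16) ≡ -1 (mod 17). So (14)! ≡ -1 × [(16)(15)]^(-1) ≡ 8 (mod 17)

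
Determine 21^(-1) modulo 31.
21^(-1) ≡ 3 (mod 31). Verification: 21 × 3 = 63 ≡ 1 (mod 31)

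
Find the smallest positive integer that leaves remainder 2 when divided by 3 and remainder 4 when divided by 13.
M = 3 × 13 = 39. M₁ = 13, y₁ ≡ 1 (mod 3). M₂ = 3, y₂ ≡ 9 (mod 13). n = 2×13×1 + 4×3×9 ≡ 17 (mod 39). The smallest positive such number is 17.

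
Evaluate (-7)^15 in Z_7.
Using repeated squaring. (-7) ≡ 0 (mod 7). 15 = 8 + 4 + 2 + 1 (binary 1111). Repeated squaring mod 7: 0^1 ≡ 0; 0^2 ≡ 0² = 0 ≡ 0; 0^4 ≡ 0² = 0 ≡ 0; 0^8 ≡ 0² = 0 ≡ 0. Multiply: (-7)^15 ≡ 0^8 × 0^4 × 0^2 × 0^1 ≡ 0 × 0 × 0 × 0 (mod 7): 0 × 0 = 0 ≡ 0; 0 × 0 = 0 ≡ 0; 0 × 0 = 0 ≡ 0. So (-7)^15 ≡ 0 (mod 7).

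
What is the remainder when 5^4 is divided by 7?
4 = 4 (binary 100). Repeated squaring mod 7: 5^1 ≡ 5; 5^2 ≡ 5² = 25 ≡ 4; 5^4 ≡ 4² = 16 ≡ 2. So 5^4 ≡ 2 (mod 7).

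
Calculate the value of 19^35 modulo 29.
Using Fermat: 19^{28} ≡ 1 (mod 29). 35 ≡ 7 (mod 28). So 19^{35} ≡ 19^{7} ≡ 12 (mod 29)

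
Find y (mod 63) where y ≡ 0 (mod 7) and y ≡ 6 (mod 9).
M = 7 × 9 = 63. M₁ = 9, y₁ ≡ 4 (mod 7). M₂ = 7, y₂ ≡ 4 (mod 9). y = 0×9×4 + 6×7×4 ≡ 42 (mod 63)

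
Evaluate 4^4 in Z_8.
4 = 4 (binary 100). Repeated squaring mod 8: 4^1 ≡ 4; 4^2 ≡ 4² = 16 ≡ 0; 4^4 ≡ 0² = 0 ≡ 0. So 4^4 ≡ 0 (mod 8).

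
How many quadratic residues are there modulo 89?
For prime 89, there are (p-1)/2 = (89-1)/2 = 44 quadratic residues (excluding 0).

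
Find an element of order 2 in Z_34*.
33 has order 2 mod 34 since 33^{2} ≡ 1 (mod 34) and no smaller power works.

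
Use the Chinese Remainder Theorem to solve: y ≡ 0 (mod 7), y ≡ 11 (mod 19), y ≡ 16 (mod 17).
1512

Using the Chinese Remainder Theorem:
M = product of moduli = 2261
For equation 1: M_1 = 323, 323 ≡ 1 (mod 7), inverse of 323 mod 7 is 1 (check: 1 × 1 = 1 ≡ 1 (mod 7))
For equation 2: M_2 = 119, 119 ≡ 5 (mod 19), inverse of 119 mod 19 is 4 (check: 5 × 4 = 20 ≡ 1 (mod 19))
For equation 3: M_3 = 133, 133 ≡ 14 (mod 17), inverse of 133 mod 17 is 11 (check: 14 × 11 = 154 ≡ 1 (mod 17))
Combine: y ≡ Σ r_i×M_i×(M_i⁻¹ mod m_i) = 0×323×1 + 11×119×4 + 16×133×11 = 0 + 5236 + 23408 = 28644
28644 mod 2261 = 1512
y ≡ 1512 (mod 2261)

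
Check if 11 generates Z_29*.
p - 1 = 28 has prime divisors 2, 7. Check 11^(28/q) mod 29 for each: 11^(28/2) = 11^14 ≡ 28, 11^(28/7) = 11^4 ≡ 25 (mod 29). None of these is 1, so 11 has order 28 = φ(29), so it is a primitive root mod 29.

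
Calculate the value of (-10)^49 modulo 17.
Using Fermat: (-10)^{16} ≡ 1 (mod 17). 49 ≡ 1 (mod 16). So (-10)^{49} ≡ (-10)^{1} ≡ 7 (mod 17)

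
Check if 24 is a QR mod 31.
By Euler's criterion: 24^{15} ≡ 30 (mod 31). Since this equals -1 (≡ 30), 24 is not a QR.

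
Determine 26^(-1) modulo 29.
26^(-1) ≡ 19 (mod 29). Verification: 26 × 19 = 494 ≡ 1 (mod 29)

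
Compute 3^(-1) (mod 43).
3^(-1) ≡ 29 (mod 43). Verification: 3 × 29 = 87 ≡ 1 (mod 43)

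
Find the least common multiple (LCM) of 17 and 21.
357

First find GCD(17, 21) using the Euclidean algorithm:
17 = 0 × 21 + 17
21 = 1 × 17 + 4
17 = 4 × 4 + 1
4 = 4 × 1 + 0
GCD(17, 21) = 1

LCM formula: LCM(a, b) = (a × b) / GCD(a, b)
LCM(17, 21) = (17 × 21) / 1
LCM(17, 21) = 357 / 1
LCM(17, 21) = 357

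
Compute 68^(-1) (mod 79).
43

Using Extended Euclidean Algorithm:
gcd(68, 79) = 1
Bezout coefficients: 68 × -36 + 79 × 31 = 1
So 68 × -36 ≡ 1 (mod 79)
The inverse is -36 mod 79 = 43
Verification: 68 × 43 = 2924 = 37 × 79 + 1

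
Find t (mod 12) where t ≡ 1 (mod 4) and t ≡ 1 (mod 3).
M = 4 × 3 = 12. M₁ = 3, y₁ ≡ 3 (mod 4). M₂ = 4, y₂ ≡ 1 (mod 3). t = 1×3×3 + 1×4×1 ≡ 1 (mod 12)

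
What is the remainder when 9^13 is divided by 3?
Using repeated squaring. 9 ≡ 0 (mod 3). 13 = 8 + 4 + 1 (binary 1101). Repeated squaring mod 3: 0^1 ≡ 0; 0^2 ≡ 0² = 0 ≡ 0; 0^4 ≡ 0² = 0 ≡ 0; 0^8 ≡ 0² = 0 ≡ 0. Multiply: 9^13 ≡ 0^8 × 0^4 × 0^1 ≡ 0 × 0 × 0 (mod 3): 0 × 0 = 0 ≡ 0; 0 × 0 = 0 ≡ 0. So 9^13 ≡ 0 (mod 3).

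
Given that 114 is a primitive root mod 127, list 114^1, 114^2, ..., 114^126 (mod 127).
g^1, g^2, ..., g^{126} mod 127: {114, 42, 89, 113, 55, 47, 24, 69, 119, 104, 45, 50, 112, 68, 5, 62, 83, 64, 57, 21, 108, 120, 91, 87, 12, 98, 123, 52, 86, 25, 56, 34, 66, 31, 105, 32, 92, 74, 54, 60, 109, 107, 6, 49, 125, 26, 43, 76, 28, 17, 33, 79, 116, 16, 46, 37, 27, 30, 118, 117, 3, 88, 126, 13, 85, 38, 14, 72, 80, 103, 58, 8, 23, 82, 77, 15, 59, 122, 65, 44, 63, 70, 106, 19, 7, 36, 40, 115, 29, 4, 75, 41, 102, 71, 93, 61, 96, 22, 95, 35, 53, 73, 67, 18, 20, 121, 78, 2, 101, 84, 51, 99, 110, 94, 48, 11, 111, 81, 90, 100, 97, 9, 10, 124, 39, 1}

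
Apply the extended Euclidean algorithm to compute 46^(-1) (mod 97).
Extended GCD: 46(19) + 97(-9) = 1. So 46^(-1) ≡ 19 ≡ 19 (mod 97). Verify: 46 × 19 = 874 ≡ 1 (mod 97)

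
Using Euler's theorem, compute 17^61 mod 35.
By Euler: 17^{24} ≡ 1 (mod 35) since gcd(17, 35) = 1. 61 = 2×24 + 13. So 17^{61} ≡ 17^{13} ≡ 17 (mod 35)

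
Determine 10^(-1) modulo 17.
10^(-1) ≡ 12 (mod 17). Verification: 10 × 12 = 120 ≡ 1 (mod 17)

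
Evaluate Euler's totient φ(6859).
6498

Prime factorization: 6859 = 19^3
Using the formula φ(n) = n × Π(1 - 1/p) for each prime factor p:
φ(6859) = 6859 × (1 - 1/19)
φ(6859) = 6498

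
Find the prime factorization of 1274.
2 × 7^2 × 13

Divide by primes starting from smallest:
1274 ÷ 2 = 637
637 ÷ 7 = 91
91 ÷ 7 = 13
13 ÷ 13 = 1

1274 = 2 × 7^2 × 13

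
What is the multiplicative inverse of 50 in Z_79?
49

Using Extended Euclidean Algorithm:
gcd(50, 79) = 1
Bezout coefficients: 50 × -30 + 79 × 19 = 1
So 50 × -30 ≡ 1 (mod 79)
The inverse is -30 mod 79 = 49
Verification: 50 × 49 = 2450 = 31 × 79 + 1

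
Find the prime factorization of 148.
2^2 × 37

Divide by primes starting from smallest:
148 ÷ 2 = 74
74 ÷ 2 = 37
37 ÷ 37 = 1

148 = 2^2 × 37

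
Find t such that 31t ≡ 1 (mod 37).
31^(-1) ≡ 6 (mod 37). Verification: 31 × 6 = 186 ≡ 1 (mod 37)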